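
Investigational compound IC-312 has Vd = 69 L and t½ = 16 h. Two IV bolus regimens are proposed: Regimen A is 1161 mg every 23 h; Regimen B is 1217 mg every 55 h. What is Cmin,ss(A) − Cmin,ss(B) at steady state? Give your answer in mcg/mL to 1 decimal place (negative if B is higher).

8.1 mcg/mL

Regimen A: f = (1/2)^(23/16) ≈ 0.3692; Cmin,ss = (1161/69)·f/(1−f) ≈ 9.848 mcg/mL.
Regimen B: f = (1/2)^(55/16) ≈ 0.0923; Cmin,ss = (1217/69)·f/(1−f) ≈ 1.793 mcg/mL.
Difference ≈ 9.848 − 1.793 ≈ 8.055 mcg/mL.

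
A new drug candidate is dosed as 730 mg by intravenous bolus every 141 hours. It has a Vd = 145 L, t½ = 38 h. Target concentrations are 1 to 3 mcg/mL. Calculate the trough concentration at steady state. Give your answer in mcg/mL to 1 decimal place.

k = ln2/t½ = ln2/38 ≈ 0.018241 h⁻¹; fraction remaining f = e^(−kτ) = e^(−0.018241×141) ≈ 0.0764.
At steady state, accumulation factor R = 1/(1 − e^(−kτ)) ≈ 1.0827.
Each bolus raises the concentration by D/Vd = 730/145 ≈ 5.034 mcg/mL.
Cmax,ss = C₀/(1 − f) ≈ 5.034/0.9236 ≈ 5.450 mcg/mL.
Steady-state trough Cmin,ss = Cmax,ss·f ≈ 5.450 × 0.0764 ≈ 0.416 mcg/mL.
Trough 0.4 mcg/mL vs MEC 1 mcg/mL: subtherapeutic.

0.4 mcg/mL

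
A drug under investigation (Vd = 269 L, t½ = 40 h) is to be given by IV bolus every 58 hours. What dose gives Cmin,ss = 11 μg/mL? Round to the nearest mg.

τ/t½ = 58/40 ≈ 1.45, so f = (1/2)^(58/40) ≈ 0.366021.
Cmin,ss = (D/Vd)·f/(1−f), so D = Cmin,ss·Vd·(1−f)/f.
D = 11 × 269 × (1−f)/f ≈ 11 × 269 × 1.73208 ≈ 5125.22 mg.

5125 mg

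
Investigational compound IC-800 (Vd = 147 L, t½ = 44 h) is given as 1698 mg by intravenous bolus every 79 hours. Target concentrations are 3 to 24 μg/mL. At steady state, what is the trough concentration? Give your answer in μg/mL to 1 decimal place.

Over one 79-h interval, 79/44 ≈ 1.7955 half-lives elapse, leaving f ≈ 0.2881 of each dose.
Each bolus raises the concentration by D/Vd = 1698/147 ≈ 11.551 μg/mL.
Steady-state trough Cmin,ss = C₀·f/(1−f) ≈ 11.551 × 0.2881/0.7119 ≈ 4.675 μg/mL.
Trough 4.7 μg/mL vs MEC 3 μg/mL: adequate.

4.7 μg/mL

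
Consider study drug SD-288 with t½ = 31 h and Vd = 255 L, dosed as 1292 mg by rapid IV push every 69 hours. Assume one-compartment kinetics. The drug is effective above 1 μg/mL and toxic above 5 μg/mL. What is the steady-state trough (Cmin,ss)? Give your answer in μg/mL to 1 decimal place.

Over one 69-h interval, 69/31 ≈ 2.2258 half-lives elapse, leaving f ≈ 0.2138 of each dose.
Accumulation ratio R = 1/(1 − f) ≈ 1/0.7862 ≈ 1.2719.
Single-dose peak C₀ = D/Vd = 1292/255 ≈ 5.067 μg/mL.
Steady-state peak Cmax,ss = C₀·R ≈ 5.067 × 1.2719 ≈ 6.445 μg/mL.
One interval later, Cmin,ss = Cmax,ss·e^(−kτ) ≈ 6.445 × 0.2138 ≈ 1.378 μg/mL.
Trough 1.4 μg/mL vs MEC 1 μg/mL: adequate.

1.4 μg/mL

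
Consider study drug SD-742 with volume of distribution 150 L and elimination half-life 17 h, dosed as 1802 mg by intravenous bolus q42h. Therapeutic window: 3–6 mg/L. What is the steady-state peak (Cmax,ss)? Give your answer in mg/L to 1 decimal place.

14.7 mg/L

k = ln2/t½ = ln2/17 ≈ 0.040773 h⁻¹; fraction remaining f = e^(−kτ) = e^(−0.040773×42) ≈ 0.1804.
At steady state, accumulation factor R = 1/(1 − e^(−kτ)) ≈ 1.2201.
Each bolus raises the concentration by D/Vd = 1802/150 ≈ 12.013 mg/L.
Steady-state peak Cmax,ss = C₀·R ≈ 12.013 × 1.2201 ≈ 14.657 mg/L.
Peak 14.7 mg/L vs MTC 6 mg/L: exceeds toxic threshold.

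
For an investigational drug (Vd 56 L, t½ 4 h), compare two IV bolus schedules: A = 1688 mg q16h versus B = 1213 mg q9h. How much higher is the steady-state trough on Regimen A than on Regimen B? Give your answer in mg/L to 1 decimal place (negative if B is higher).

-3.8 mg/L

Regimen A: f = (1/2)^(16/4) ≈ 0.0625; Cmin,ss = (1688/56)·f/(1−f) ≈ 2.010 mg/L.
Regimen B: f = (1/2)^(9/4) ≈ 0.2102; Cmin,ss = (1213/56)·f/(1−f) ≈ 5.765 mg/L.
Difference ≈ 2.010 − 5.765 ≈ -3.755 mg/L.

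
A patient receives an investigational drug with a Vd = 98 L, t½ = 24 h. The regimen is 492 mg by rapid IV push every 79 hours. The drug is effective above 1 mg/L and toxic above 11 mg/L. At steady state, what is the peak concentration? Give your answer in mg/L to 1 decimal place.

τ/t½ = 79/24 ≈ 3.2917, so fraction remaining f = (1/2)^(79/24) ≈ 0.1021.
Accumulation ratio R = 1/(1 − f) ≈ 1/0.8979 ≈ 1.1137.
Each bolus raises the concentration by D/Vd = 492/98 ≈ 5.020 mg/L.
Cmax,ss = C₀/(1 − f) ≈ 5.020/0.8979 ≈ 5.591 mg/L.
Peak 5.6 mg/L vs MTC 11 mg/L: below toxic threshold.

5.6 mg/L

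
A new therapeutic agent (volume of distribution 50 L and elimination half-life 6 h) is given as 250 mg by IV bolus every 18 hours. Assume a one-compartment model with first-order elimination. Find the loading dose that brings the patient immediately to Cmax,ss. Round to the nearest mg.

286 mg

f = (1/2)^(18/6) ≈ 0.125000; accumulation ratio R = 1/(1−f) ≈ 1.14286.
Loading dose to hit Cmax,ss on first dose: D_load = D_maint·R ≈ 250 × 1.14286 ≈ 285.71 mg.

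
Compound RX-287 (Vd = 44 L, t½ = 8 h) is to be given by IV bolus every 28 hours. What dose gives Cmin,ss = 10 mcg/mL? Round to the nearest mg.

4538 mg

τ/t½ = 28/8 ≈ 3.5, so f = (1/2)^(28/8) ≈ 0.088388.
Cmin,ss = (D/Vd)·f/(1−f), so D = Cmin,ss·Vd·(1−f)/f.
D = 10 × 44 × (1−f)/f ≈ 10 × 44 × 10.31375 ≈ 4538.05 mg.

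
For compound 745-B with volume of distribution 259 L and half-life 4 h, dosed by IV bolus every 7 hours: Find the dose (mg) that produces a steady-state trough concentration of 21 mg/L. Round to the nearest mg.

12856 mg

τ/t½ = 7/4 ≈ 1.75, so f = (1/2)^(7/4) ≈ 0.297302.
Cmin,ss = (D/Vd)·f/(1−f), so D = Cmin,ss·Vd·(1−f)/f.
D = 21 × 259 × (1−f)/f ≈ 21 × 259 × 2.36358 ≈ 12855.51 mg.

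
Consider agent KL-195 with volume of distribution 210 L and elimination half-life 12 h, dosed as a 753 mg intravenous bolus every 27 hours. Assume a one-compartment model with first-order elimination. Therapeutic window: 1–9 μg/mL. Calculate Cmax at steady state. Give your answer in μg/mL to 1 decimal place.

4.5 μg/mL

k = ln2/t½ = ln2/12 ≈ 0.057762 h⁻¹; fraction remaining f = e^(−kτ) = e^(−0.057762×27) ≈ 0.2102.
Accumulation ratio R = 1/(1 − f) ≈ 1/0.7898 ≈ 1.2661.
Single-dose peak C₀ = D/Vd = 753/210 ≈ 3.586 μg/mL.
Steady-state peak Cmax,ss = C₀·R ≈ 3.586 × 1.2661 ≈ 4.540 μg/mL.
Peak 4.5 μg/mL vs MTC 9 μg/mL: below toxic threshold.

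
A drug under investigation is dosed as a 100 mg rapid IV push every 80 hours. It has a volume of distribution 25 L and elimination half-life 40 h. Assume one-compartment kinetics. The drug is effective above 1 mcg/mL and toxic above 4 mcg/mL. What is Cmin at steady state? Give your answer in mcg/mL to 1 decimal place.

1.3 mcg/mL

τ = 80 h = 2 half-lives, so f = (1/2)^2 = 0.25.
At steady state, R = 1/(1 − 0.25) = 4/3.
Single-dose peak C₀ = D/Vd = 100/25 = 4 mcg/mL.
Steady-state peak Cmax,ss = C₀·R = 4 × 4/3 ≈ 5.333 mcg/mL.
Steady-state trough Cmin,ss = Cmax,ss·f ≈ 5.333 × 0.25 ≈ 1.333 mcg/mL.
Trough 1.3 mcg/mL vs MEC 1 mcg/mL: adequate.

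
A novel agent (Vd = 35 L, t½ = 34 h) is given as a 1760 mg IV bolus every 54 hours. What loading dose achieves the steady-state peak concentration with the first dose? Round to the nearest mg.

f = (1/2)^(54/34) ≈ 0.332578; accumulation ratio R = 1/(1−f) ≈ 1.49830.
Loading dose to hit Cmax,ss on first dose: D_load = D_maint·R ≈ 1760 × 1.49830 ≈ 2637.01 mg.

2637 mg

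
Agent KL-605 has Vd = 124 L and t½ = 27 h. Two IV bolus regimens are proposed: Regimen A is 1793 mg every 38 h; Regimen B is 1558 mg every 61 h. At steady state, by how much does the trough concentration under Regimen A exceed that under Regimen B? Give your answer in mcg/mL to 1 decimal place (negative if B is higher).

Regimen A: f = (1/2)^(38/27) ≈ 0.3770; Cmin,ss = (1793/124)·f/(1−f) ≈ 8.750 mcg/mL.
Regimen B: f = (1/2)^(61/27) ≈ 0.2089; Cmin,ss = (1558/124)·f/(1−f) ≈ 3.318 mcg/mL.
Difference ≈ 8.750 − 3.318 ≈ 5.432 mcg/mL.

5.4 mcg/mL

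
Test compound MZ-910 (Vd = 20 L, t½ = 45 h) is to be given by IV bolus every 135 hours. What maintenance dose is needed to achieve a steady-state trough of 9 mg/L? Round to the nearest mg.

τ/t½ = 135/45 ≈ 3, so f = (1/2)^(135/45) ≈ 0.125000.
Cmin,ss = (D/Vd)·f/(1−f), so D = Cmin,ss·Vd·(1−f)/f.
D = 9 × 20 × (1−f)/f ≈ 9 × 20 × 7.00000 ≈ 1260.00 mg.

1260 mg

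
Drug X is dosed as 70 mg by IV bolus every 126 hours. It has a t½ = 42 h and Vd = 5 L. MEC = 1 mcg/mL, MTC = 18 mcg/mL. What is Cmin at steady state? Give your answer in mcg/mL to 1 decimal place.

The dosing interval is 3 half-lives, so f = 2^(−3) = 0.125.
Accumulation ratio R = 1/(1 − f) = 1/0.875 = 8/7.
Single-dose peak C₀ = D/Vd = 70/5 = 14 mcg/mL.
Steady-state peak Cmax,ss = C₀·R = 14 × 8/7 ≈ 16.000 mcg/mL.
Steady-state trough Cmin,ss = Cmax,ss·f ≈ 16.000 × 0.125 ≈ 2.000 mcg/mL.
Trough 2.0 mcg/mL vs MEC 1 mcg/mL: adequate.

2.0 mcg/mL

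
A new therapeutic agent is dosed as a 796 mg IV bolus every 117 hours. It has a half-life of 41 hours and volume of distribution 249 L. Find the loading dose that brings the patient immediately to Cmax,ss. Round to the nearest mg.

924 mg

f = (1/2)^(117/41) ≈ 0.138345; accumulation ratio R = 1/(1−f) ≈ 1.16056.
Loading dose to hit Cmax,ss on first dose: D_load = D_maint·R ≈ 796 × 1.16056 ≈ 923.81 mg.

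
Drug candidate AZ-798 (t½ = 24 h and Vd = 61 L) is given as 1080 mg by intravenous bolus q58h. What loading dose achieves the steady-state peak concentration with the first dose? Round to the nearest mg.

1329 mg

f = (1/2)^(58/24) ≈ 0.187288; accumulation ratio R = 1/(1−f) ≈ 1.23045.
Loading dose to hit Cmax,ss on first dose: D_load = D_maint·R ≈ 1080 × 1.23045 ≈ 1328.89 mg.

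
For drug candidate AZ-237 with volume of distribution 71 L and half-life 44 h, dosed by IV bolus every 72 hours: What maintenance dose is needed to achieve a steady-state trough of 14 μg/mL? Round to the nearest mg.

τ/t½ = 72/44 ≈ 1.6364, so f = (1/2)^(72/44) ≈ 0.321666.
Cmin,ss = (D/Vd)·f/(1−f), so D = Cmin,ss·Vd·(1−f)/f.
D = 14 × 71 × (1−f)/f ≈ 14 × 71 × 2.10881 ≈ 2096.16 mg.

2096 mg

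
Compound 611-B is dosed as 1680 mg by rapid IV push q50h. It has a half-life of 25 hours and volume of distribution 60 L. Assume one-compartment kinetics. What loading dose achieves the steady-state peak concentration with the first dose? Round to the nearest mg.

f = (1/2)^(50/25) ≈ 0.250000; accumulation ratio R = 1/(1−f) ≈ 1.33333.
Loading dose to hit Cmax,ss on first dose: D_load = D_maint·R ≈ 1680 × 1.33333 ≈ 2239.99 mg.

2240 mg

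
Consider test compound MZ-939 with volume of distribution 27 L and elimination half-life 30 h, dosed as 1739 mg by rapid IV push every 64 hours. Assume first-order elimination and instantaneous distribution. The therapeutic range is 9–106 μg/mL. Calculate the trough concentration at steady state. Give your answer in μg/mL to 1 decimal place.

19.0 μg/mL

Over one 64-h interval, 64/30 ≈ 2.1333 half-lives elapse, leaving f ≈ 0.2279 of each dose.
Accumulation ratio R = 1/(1 − f) ≈ 1/0.7721 ≈ 1.2952.
Each bolus raises the concentration by D/Vd = 1739/27 ≈ 64.407 μg/mL.
Steady-state peak Cmax,ss = C₀·R ≈ 64.407 × 1.2952 ≈ 83.420 μg/mL.
One interval later, Cmin,ss = Cmax,ss·e^(−kτ) ≈ 83.420 × 0.2279 ≈ 19.011 μg/mL.
Trough 19.0 μg/mL vs MEC 9 μg/mL: adequate.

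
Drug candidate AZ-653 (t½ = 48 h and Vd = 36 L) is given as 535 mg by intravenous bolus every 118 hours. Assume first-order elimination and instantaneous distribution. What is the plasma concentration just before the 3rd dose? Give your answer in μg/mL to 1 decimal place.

3.2 μg/mL

f = (1/2)^(τ/t½) = (1/2)^(118/48) ≈ 0.1820.
C₀ = D/Vd = 535/36 ≈ 14.861 μg/mL.
Before the 3rd dose, 2 doses have been given. Superposition: Cmin = C₀·(f + f²).
≈ 14.861 × (0.1820 + 0.0331) ≈ 14.861 × 0.2151 ≈ 3.197 μg/mL.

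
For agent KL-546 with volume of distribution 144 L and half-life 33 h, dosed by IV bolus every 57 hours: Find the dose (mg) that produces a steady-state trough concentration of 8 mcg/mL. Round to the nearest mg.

τ/t½ = 57/33 ≈ 1.7273, so f = (1/2)^(57/33) ≈ 0.302022.
Cmin,ss = (D/Vd)·f/(1−f), so D = Cmin,ss·Vd·(1−f)/f.
D = 8 × 144 × (1−f)/f ≈ 8 × 144 × 2.31102 ≈ 2662.30 mg.

2662 mg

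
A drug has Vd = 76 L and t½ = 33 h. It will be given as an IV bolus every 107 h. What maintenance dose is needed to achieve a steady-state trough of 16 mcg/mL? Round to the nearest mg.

10292 mg

τ/t½ = 107/33 ≈ 3.2424, so f = (1/2)^(107/33) ≈ 0.105665.
Cmin,ss = (D/Vd)·f/(1−f), so D = Cmin,ss·Vd·(1−f)/f.
D = 16 × 76 × (1−f)/f ≈ 16 × 76 × 8.46387 ≈ 10292.07 mg.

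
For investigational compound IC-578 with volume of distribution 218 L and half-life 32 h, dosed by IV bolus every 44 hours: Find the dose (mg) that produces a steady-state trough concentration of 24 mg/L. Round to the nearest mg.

τ/t½ = 44/32 ≈ 1.375, so f = (1/2)^(44/32) ≈ 0.385553.
Cmin,ss = (D/Vd)·f/(1−f), so D = Cmin,ss·Vd·(1−f)/f.
D = 24 × 218 × (1−f)/f ≈ 24 × 218 × 1.59368 ≈ 8338.13 mg.

8338 mg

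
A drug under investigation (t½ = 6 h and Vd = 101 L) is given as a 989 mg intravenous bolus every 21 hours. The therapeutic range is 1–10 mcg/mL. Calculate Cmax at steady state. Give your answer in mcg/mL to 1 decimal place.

τ/t½ = 21/6 ≈ 3.5, so fraction remaining f = (1/2)^(21/6) ≈ 0.0884.
At steady state, accumulation factor R = 1/(1 − e^(−kτ)) ≈ 1.0970.
Single-dose peak C₀ = D/Vd = 989/101 ≈ 9.792 mcg/mL.
Steady-state peak Cmax,ss = C₀·R ≈ 9.792 × 1.0970 ≈ 10.742 mcg/mL.
Peak 10.7 mcg/mL vs MTC 10 mcg/mL: exceeds toxic threshold.

10.7 mcg/mL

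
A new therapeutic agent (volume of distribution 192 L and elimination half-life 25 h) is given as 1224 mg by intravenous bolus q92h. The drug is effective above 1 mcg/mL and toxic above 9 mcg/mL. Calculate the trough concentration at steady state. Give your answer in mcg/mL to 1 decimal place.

τ/t½ = 92/25 ≈ 3.68, so fraction remaining f = (1/2)^(92/25) ≈ 0.0780.
Each bolus raises the concentration by D/Vd = 1224/192 ≈ 6.375 mcg/mL.
Steady-state trough Cmin,ss = C₀·f/(1−f) ≈ 6.375 × 0.0780/0.9220 ≈ 0.539 mcg/mL.
Trough 0.5 mcg/mL vs MEC 1 mcg/mL: subtherapeutic.

0.5 mcg/mL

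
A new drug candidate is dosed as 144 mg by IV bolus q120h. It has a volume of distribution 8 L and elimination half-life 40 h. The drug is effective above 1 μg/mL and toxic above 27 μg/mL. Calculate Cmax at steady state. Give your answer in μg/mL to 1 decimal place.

The dosing interval is 3 half-lives, so f = 2^(−3) = 0.125.
Accumulation ratio R = 1/(1 − f) = 1/0.875 = 8/7.
Single-dose peak C₀ = D/Vd = 144/8 = 18 μg/mL.
Steady-state peak Cmax,ss = C₀·R = 18 × 8/7 ≈ 20.571 μg/mL.
Peak 20.6 μg/mL vs MTC 27 μg/mL: below toxic threshold.

20.6 μg/mL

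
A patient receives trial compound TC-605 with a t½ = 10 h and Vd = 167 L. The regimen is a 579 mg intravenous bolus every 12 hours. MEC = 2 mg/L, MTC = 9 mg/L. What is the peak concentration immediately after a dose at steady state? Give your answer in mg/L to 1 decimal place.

τ/t½ = 12/10 ≈ 1.2, so fraction remaining f = (1/2)^(12/10) ≈ 0.4353.
Accumulation ratio R = 1/(1 − f) ≈ 1/0.5647 ≈ 1.7709.
Each bolus raises the concentration by D/Vd = 579/167 ≈ 3.467 mg/L.
Steady-state peak Cmax,ss = C₀·R ≈ 3.467 × 1.7709 ≈ 6.140 mg/L.
Peak 6.1 mg/L vs MTC 9 mg/L: below toxic threshold.

6.1 mg/L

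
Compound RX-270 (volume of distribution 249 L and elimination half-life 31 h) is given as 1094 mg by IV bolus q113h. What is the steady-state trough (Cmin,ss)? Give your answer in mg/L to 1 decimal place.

0.4 mg/L

τ/t½ = 113/31 ≈ 3.6452, so fraction remaining f = (1/2)^(113/31) ≈ 0.0799.
Accumulation ratio R = 1/(1 − f) ≈ 1/0.9201 ≈ 1.0868.
Single-dose peak C₀ = D/Vd = 1094/249 ≈ 4.394 mg/L.
Steady-state peak Cmax,ss = C₀·R ≈ 4.394 × 1.0868 ≈ 4.775 mg/L.
Steady-state trough Cmin,ss = Cmax,ss·f ≈ 4.775 × 0.0799 ≈ 0.382 mg/L.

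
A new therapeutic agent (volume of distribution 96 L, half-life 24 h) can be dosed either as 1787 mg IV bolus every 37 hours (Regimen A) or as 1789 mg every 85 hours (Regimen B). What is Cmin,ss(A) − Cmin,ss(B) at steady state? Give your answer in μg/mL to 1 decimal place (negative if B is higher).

Regimen A: f = (1/2)^(37/24) ≈ 0.3435; Cmin,ss = (1787/96)·f/(1−f) ≈ 9.740 μg/mL.
Regimen B: f = (1/2)^(85/24) ≈ 0.0859; Cmin,ss = (1789/96)·f/(1−f) ≈ 1.751 μg/mL.
Difference ≈ 9.740 − 1.751 ≈ 7.989 μg/mL.

8.0 μg/mL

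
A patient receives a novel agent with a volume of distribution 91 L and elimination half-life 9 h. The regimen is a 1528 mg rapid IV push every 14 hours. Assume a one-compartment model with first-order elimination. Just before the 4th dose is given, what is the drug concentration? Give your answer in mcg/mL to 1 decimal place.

f = (1/2)^(τ/t½) = (1/2)^(14/9) ≈ 0.3402.
C₀ = D/Vd = 1528/91 ≈ 16.791 mcg/mL.
Before the 4th dose, 3 doses have been given. Superposition: Cmin = C₀·(f + f² + … + f^3).
≈ 16.791 × (0.3402 + 0.1157 + 0.0394) ≈ 16.791 × 0.4953 ≈ 8.317 mcg/mL.

8.3 mcg/mL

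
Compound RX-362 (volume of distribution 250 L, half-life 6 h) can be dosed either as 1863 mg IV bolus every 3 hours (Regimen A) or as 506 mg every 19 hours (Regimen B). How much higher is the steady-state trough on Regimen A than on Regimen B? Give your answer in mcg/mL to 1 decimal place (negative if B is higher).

17.7 mcg/mL

Regimen A: f = (1/2)^(3/6) ≈ 0.7071; Cmin,ss = (1863/250)·f/(1−f) ≈ 17.990 mcg/mL.
Regimen B: f = (1/2)^(19/6) ≈ 0.1114; Cmin,ss = (506/250)·f/(1−f) ≈ 0.254 mcg/mL.
Difference ≈ 17.990 − 0.254 ≈ 17.736 mcg/mL.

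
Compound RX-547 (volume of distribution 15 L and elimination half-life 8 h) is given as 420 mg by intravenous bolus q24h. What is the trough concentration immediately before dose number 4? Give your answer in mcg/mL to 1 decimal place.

f = (1/2)^(τ/t½) = (1/2)^(24/8) ≈ 0.1250.
C₀ = D/Vd = 420/15 ≈ 28.000 mcg/mL.
Before the 4th dose, 3 doses have been given. Superposition: Cmin = C₀·(f + f² + … + f^3).
≈ 28.000 × (0.1250 + 0.0156 + 0.0020) ≈ 28.000 × 0.1426 ≈ 3.993 mcg/mL.

4.0 mcg/mL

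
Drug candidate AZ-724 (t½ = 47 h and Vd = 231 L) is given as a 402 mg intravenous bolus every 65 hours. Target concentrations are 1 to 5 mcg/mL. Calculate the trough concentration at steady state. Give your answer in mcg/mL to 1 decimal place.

k = ln2/t½ = ln2/47 ≈ 0.014748 h⁻¹; fraction remaining f = e^(−kτ) = e^(−0.014748×65) ≈ 0.3834.
Accumulation ratio R = 1/(1 − f) ≈ 1/0.6166 ≈ 1.6218.
Each bolus raises the concentration by D/Vd = 402/231 ≈ 1.740 mcg/mL.
Cmax,ss = C₀/(1 − f) ≈ 1.740/0.6166 ≈ 2.822 mcg/mL.
Steady-state trough Cmin,ss = Cmax,ss·f ≈ 2.822 × 0.3834 ≈ 1.082 mcg/mL.
Trough 1.1 mcg/mL vs MEC 1 mcg/mL: adequate.

1.1 mcg/mL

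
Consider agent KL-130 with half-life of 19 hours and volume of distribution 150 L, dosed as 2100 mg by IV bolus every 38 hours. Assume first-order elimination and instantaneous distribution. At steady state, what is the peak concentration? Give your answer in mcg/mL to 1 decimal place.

18.7 mcg/mL

The dosing interval is 2 half-lives, so f = 2^(−2) = 0.25.
At steady state, R = 1/(1 − 0.25) = 4/3.
Single-dose peak C₀ = D/Vd = 2100/150 = 14 mcg/mL.
Steady-state peak Cmax,ss = C₀·R = 14 × 4/3 ≈ 18.667 mcg/mL.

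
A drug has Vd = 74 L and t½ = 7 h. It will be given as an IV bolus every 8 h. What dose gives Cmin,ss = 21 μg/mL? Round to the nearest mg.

1878 mg

τ/t½ = 8/7 ≈ 1.1429, so f = (1/2)^(8/7) ≈ 0.452862.
Cmin,ss = (D/Vd)·f/(1−f), so D = Cmin,ss·Vd·(1−f)/f.
D = 21 × 74 × (1−f)/f ≈ 21 × 74 × 1.20818 ≈ 1877.51 mg.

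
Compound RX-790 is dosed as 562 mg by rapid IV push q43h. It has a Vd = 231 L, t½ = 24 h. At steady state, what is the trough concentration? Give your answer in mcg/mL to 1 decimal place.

k = ln2/t½ = ln2/24 ≈ 0.028881 h⁻¹; fraction remaining f = e^(−kτ) = e^(−0.028881×43) ≈ 0.2888.
Accumulation ratio R = 1/(1 − f) ≈ 1/0.7112 ≈ 1.4061.
Each bolus raises the concentration by D/Vd = 562/231 ≈ 2.433 mcg/mL.
Steady-state peak Cmax,ss = C₀·R ≈ 2.433 × 1.4061 ≈ 3.421 mcg/mL.
Steady-state trough Cmin,ss = Cmax,ss·f ≈ 3.421 × 0.2888 ≈ 0.988 mcg/mL.

1.0 mcg/mL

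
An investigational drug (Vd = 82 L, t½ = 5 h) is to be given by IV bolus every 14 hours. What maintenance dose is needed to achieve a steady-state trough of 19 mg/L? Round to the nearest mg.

τ/t½ = 14/5 ≈ 2.8, so f = (1/2)^(14/5) ≈ 0.143587.
Cmin,ss = (D/Vd)·f/(1−f), so D = Cmin,ss·Vd·(1−f)/f.
D = 19 × 82 × (1−f)/f ≈ 19 × 82 × 5.96442 ≈ 9292.57 mg.

9293 mg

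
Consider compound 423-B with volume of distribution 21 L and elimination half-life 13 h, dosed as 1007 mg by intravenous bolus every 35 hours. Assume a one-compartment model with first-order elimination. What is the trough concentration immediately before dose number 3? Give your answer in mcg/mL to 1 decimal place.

f = (1/2)^(τ/t½) = (1/2)^(35/13) ≈ 0.1547.
C₀ = D/Vd = 1007/21 ≈ 47.952 mcg/mL.
Before the 3rd dose, 2 doses have been given. Superposition: Cmin = C₀·(f + f²).
≈ 47.952 × (0.1547 + 0.0239) ≈ 47.952 × 0.1786 ≈ 8.564 mcg/mL.

8.6 mcg/mL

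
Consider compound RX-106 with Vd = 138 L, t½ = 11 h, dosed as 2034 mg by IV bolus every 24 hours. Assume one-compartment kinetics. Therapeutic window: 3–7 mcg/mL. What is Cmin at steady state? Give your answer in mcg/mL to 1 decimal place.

τ/t½ = 24/11 ≈ 2.1818, so fraction remaining f = (1/2)^(24/11) ≈ 0.2204.
Accumulation ratio R = 1/(1 − f) ≈ 1/0.7796 ≈ 1.2827.
Each bolus raises the concentration by D/Vd = 2034/138 ≈ 14.739 mcg/mL.
Cmax,ss = C₀/(1 − f) ≈ 14.739/0.7796 ≈ 18.906 mcg/mL.
One interval later, Cmin,ss = Cmax,ss·e^(−kτ) ≈ 18.906 × 0.2204 ≈ 4.167 mcg/mL.
Trough 4.2 mcg/mL vs MEC 3 mcg/mL: adequate.

4.2 mcg/mL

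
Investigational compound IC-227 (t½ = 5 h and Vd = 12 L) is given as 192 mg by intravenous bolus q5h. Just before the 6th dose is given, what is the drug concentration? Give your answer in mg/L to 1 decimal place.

f = (1/2)^(τ/t½) = (1/2)^(5/5) ≈ 0.5000.
C₀ = D/Vd = 192/12 ≈ 16.000 mg/L.
Before the 6th dose, 5 doses have been given. Superposition: Cmin = C₀·(f + f² + … + f^5).
≈ 16.000 × (0.5000 + 0.2500 + 0.1250 + 0.0625 + 0.0313) ≈ 16.000 × 0.9688 ≈ 15.501 mg/L.

15.5 mg/L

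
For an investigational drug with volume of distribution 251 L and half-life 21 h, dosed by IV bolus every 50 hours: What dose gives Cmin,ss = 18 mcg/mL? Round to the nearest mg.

19015 mg

τ/t½ = 50/21 ≈ 2.381, so f = (1/2)^(50/21) ≈ 0.191983.
Cmin,ss = (D/Vd)·f/(1−f), so D = Cmin,ss·Vd·(1−f)/f.
D = 18 × 251 × (1−f)/f ≈ 18 × 251 × 4.20879 ≈ 19015.31 mg.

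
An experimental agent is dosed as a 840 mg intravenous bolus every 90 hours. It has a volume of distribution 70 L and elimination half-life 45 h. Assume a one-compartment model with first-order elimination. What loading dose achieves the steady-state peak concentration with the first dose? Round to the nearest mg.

1120 mg

f = (1/2)^(90/45) ≈ 0.250000; accumulation ratio R = 1/(1−f) ≈ 1.33333.
Loading dose to hit Cmax,ss on first dose: D_load = D_maint·R ≈ 840 × 1.33333 ≈ 1120.00 mg.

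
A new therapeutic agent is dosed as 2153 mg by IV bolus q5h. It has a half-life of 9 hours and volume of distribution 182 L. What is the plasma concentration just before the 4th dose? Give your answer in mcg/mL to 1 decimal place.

f = (1/2)^(τ/t½) = (1/2)^(5/9) ≈ 0.6804.
C₀ = D/Vd = 2153/182 ≈ 11.830 mcg/mL.
Before the 4th dose, 3 doses have been given. Superposition: Cmin = C₀·(f + f² + … + f^3).
≈ 11.830 × (0.6804 + 0.4629 + 0.3150) ≈ 11.830 × 1.4583 ≈ 17.252 mcg/mL.

17.3 mcg/mL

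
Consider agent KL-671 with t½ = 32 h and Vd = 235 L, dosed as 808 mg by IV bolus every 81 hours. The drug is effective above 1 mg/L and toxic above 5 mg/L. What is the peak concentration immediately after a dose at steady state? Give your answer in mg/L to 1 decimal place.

Over one 81-h interval, 81/32 ≈ 2.5312 half-lives elapse, leaving f ≈ 0.1730 of each dose.
At steady state, accumulation factor R = 1/(1 − e^(−kτ)) ≈ 1.2092.
Single-dose peak C₀ = D/Vd = 808/235 ≈ 3.438 mg/L.
Steady-state peak Cmax,ss = C₀·R ≈ 3.438 × 1.2092 ≈ 4.157 mg/L.
Peak 4.2 mg/L vs MTC 5 mg/L: below toxic threshold.

4.2 mg/L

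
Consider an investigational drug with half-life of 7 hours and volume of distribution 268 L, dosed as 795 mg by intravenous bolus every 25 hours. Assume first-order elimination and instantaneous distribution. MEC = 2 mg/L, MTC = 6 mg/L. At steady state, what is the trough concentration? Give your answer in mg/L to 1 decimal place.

0.3 mg/L

k = ln2/t½ = ln2/7 ≈ 0.099021 h⁻¹; fraction remaining f = e^(−kτ) = e^(−0.099021×25) ≈ 0.0841.
Each bolus raises the concentration by D/Vd = 795/268 ≈ 2.966 mg/L.
Steady-state trough Cmin,ss = C₀·f/(1−f) ≈ 2.966 × 0.0841/0.9159 ≈ 0.272 mg/L.
Trough 0.3 mg/L vs MEC 2 mg/L: subtherapeutic.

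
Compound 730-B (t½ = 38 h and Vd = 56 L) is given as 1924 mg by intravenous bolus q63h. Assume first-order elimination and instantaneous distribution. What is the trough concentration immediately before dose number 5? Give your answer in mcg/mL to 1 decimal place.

f = (1/2)^(τ/t½) = (1/2)^(63/38) ≈ 0.3169.
C₀ = D/Vd = 1924/56 ≈ 34.357 mcg/mL.
Before the 5th dose, 4 doses have been given. Superposition: Cmin = C₀·(f + f² + … + f^4).
≈ 34.357 × (0.3169 + 0.1004 + 0.0318 + 0.0101) ≈ 34.357 × 0.4592 ≈ 15.777 mcg/mL.

15.8 mcg/mL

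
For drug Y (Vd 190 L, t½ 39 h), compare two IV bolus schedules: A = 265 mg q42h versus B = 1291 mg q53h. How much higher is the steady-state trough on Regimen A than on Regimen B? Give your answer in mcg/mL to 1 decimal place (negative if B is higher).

-3.1 mcg/mL

Regimen A: f = (1/2)^(42/39) ≈ 0.4740; Cmin,ss = (265/190)·f/(1−f) ≈ 1.257 mcg/mL.
Regimen B: f = (1/2)^(53/39) ≈ 0.3899; Cmin,ss = (1291/190)·f/(1−f) ≈ 4.342 mcg/mL.
Difference ≈ 1.257 − 4.342 ≈ -3.085 mcg/mL.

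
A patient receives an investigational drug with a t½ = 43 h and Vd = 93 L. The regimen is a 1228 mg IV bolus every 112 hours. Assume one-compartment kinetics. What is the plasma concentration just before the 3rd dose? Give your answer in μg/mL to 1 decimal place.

f = (1/2)^(τ/t½) = (1/2)^(112/43) ≈ 0.1644.
C₀ = D/Vd = 1228/93 ≈ 13.204 μg/mL.
Before the 3rd dose, 2 doses have been given. Superposition: Cmin = C₀·(f + f²).
≈ 13.204 × (0.1644 + 0.0270) ≈ 13.204 × 0.1914 ≈ 2.527 μg/mL.

2.5 μg/mL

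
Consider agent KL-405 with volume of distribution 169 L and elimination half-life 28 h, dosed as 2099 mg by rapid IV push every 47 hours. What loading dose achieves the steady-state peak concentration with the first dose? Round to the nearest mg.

3053 mg

f = (1/2)^(47/28) ≈ 0.312392; accumulation ratio R = 1/(1−f) ≈ 1.45432.
Loading dose to hit Cmax,ss on first dose: D_load = D_maint·R ≈ 2099 × 1.45432 ≈ 3052.62 mg.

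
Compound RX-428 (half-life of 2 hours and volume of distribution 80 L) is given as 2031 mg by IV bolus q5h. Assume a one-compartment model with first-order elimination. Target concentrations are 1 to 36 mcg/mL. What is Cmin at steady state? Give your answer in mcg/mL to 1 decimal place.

Over one 5-h interval, 5/2 ≈ 2.5 half-lives elapse, leaving f ≈ 0.1768 of each dose.
Each bolus raises the concentration by D/Vd = 2031/80 ≈ 25.387 mcg/mL.
Steady-state trough Cmin,ss = C₀·f/(1−f) ≈ 25.387 × 0.1768/0.8232 ≈ 5.452 mcg/mL.
Trough 5.5 mcg/mL vs MEC 1 mcg/mL: adequate.

5.5 mcg/mL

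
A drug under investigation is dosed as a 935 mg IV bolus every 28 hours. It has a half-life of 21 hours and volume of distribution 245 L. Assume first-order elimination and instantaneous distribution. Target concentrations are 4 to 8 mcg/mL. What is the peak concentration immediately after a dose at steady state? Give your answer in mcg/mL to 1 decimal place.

6.3 mcg/mL

τ/t½ = 28/21 ≈ 1.3333, so fraction remaining f = (1/2)^(28/21) ≈ 0.3969.
Accumulation ratio R = 1/(1 − f) ≈ 1/0.6031 ≈ 1.6581.
Each bolus raises the concentration by D/Vd = 935/245 ≈ 3.816 mcg/mL.
Cmax,ss = C₀/(1 − f) ≈ 3.816/0.6031 ≈ 6.327 mcg/mL.
Peak 6.3 mcg/mL vs MTC 8 mcg/mL: below toxic threshold.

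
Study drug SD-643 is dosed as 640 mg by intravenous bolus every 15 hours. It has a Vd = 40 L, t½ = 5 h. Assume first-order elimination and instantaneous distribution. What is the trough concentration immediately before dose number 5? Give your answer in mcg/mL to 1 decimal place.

2.3 mcg/mL

f = (1/2)^(τ/t½) = (1/2)^(15/5) ≈ 0.1250.
C₀ = D/Vd = 640/40 ≈ 16.000 mcg/mL.
Before the 5th dose, 4 doses have been given. Superposition: Cmin = C₀·(f + f² + … + f^4).
≈ 16.000 × (0.1250 + 0.0156 + 0.0020 + 0.0002) ≈ 16.000 × 0.1428 ≈ 2.285 mcg/mL.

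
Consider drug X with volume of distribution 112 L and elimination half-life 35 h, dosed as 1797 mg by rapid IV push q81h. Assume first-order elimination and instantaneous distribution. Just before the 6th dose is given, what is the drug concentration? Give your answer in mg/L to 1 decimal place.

f = (1/2)^(τ/t½) = (1/2)^(81/35) ≈ 0.2011.
C₀ = D/Vd = 1797/112 ≈ 16.045 mg/L.
Before the 6th dose, 5 doses have been given. Superposition: Cmin = C₀·(f + f² + … + f^5).
≈ 16.045 × (0.2011 + 0.0404 + 0.0081 + 0.0016 + 0.0003) ≈ 16.045 × 0.2515 ≈ 4.035 mg/L.

4.0 mg/L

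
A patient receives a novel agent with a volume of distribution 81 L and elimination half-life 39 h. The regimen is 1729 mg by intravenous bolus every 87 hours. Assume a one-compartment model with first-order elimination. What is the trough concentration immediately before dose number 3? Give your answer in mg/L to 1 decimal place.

5.5 mg/L

f = (1/2)^(τ/t½) = (1/2)^(87/39) ≈ 0.2130.
C₀ = D/Vd = 1729/81 ≈ 21.346 mg/L.
Before the 3rd dose, 2 doses have been given. Superposition: Cmin = C₀·(f + f²).
≈ 21.346 × (0.2130 + 0.0454) ≈ 21.346 × 0.2584 ≈ 5.516 mg/L.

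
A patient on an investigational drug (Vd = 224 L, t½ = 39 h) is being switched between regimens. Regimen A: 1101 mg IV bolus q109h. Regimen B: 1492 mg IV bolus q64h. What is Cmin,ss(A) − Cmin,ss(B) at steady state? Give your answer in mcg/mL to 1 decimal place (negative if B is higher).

-2.3 mcg/mL

Regimen A: f = (1/2)^(109/39) ≈ 0.1441; Cmin,ss = (1101/224)·f/(1−f) ≈ 0.828 mcg/mL.
Regimen B: f = (1/2)^(64/39) ≈ 0.3206; Cmin,ss = (1492/224)·f/(1−f) ≈ 3.143 mcg/mL.
Difference ≈ 0.828 − 3.143 ≈ -2.315 mcg/mL.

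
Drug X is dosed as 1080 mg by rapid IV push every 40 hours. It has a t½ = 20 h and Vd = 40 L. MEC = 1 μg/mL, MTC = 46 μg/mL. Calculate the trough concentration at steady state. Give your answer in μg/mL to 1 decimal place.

9.0 μg/mL

The dosing interval is 2 half-lives, so f = 2^(−2) = 0.25.
Accumulation ratio R = 1/(1 − f) = 1/0.75 = 4/3.
Single-dose peak C₀ = D/Vd = 1080/40 = 27 μg/mL.
Steady-state peak Cmax,ss = C₀·R = 27 × 4/3 ≈ 36.000 μg/mL.
Steady-state trough Cmin,ss = Cmax,ss·f ≈ 36.000 × 0.25 ≈ 9.000 μg/mL.
Trough 9.0 μg/mL vs MEC 1 μg/mL: adequate.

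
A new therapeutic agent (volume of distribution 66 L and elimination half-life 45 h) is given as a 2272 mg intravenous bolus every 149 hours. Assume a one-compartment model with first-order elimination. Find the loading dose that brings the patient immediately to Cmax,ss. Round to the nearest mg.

2527 mg

f = (1/2)^(149/45) ≈ 0.100753; accumulation ratio R = 1/(1−f) ≈ 1.11204.
Loading dose to hit Cmax,ss on first dose: D_load = D_maint·R ≈ 2272 × 1.11204 ≈ 2526.55 mg.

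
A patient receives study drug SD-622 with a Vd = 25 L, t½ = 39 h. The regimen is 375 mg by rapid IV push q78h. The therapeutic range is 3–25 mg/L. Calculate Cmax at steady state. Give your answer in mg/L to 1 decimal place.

τ = 78 h = 2 half-lives, so f = (1/2)^2 = 0.25.
Accumulation ratio R = 1/(1 − f) = 1/0.75 = 4/3.
Single-dose peak C₀ = D/Vd = 375/25 = 15 mg/L.
Steady-state peak Cmax,ss = C₀·R = 15 × 4/3 ≈ 20.000 mg/L.
Peak 20.0 mg/L vs MTC 25 mg/L: below toxic threshold.

20.0 mg/L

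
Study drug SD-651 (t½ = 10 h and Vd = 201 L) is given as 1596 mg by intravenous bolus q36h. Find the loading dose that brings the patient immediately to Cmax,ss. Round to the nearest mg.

1739 mg

f = (1/2)^(36/10) ≈ 0.082469; accumulation ratio R = 1/(1−f) ≈ 1.08988.
Loading dose to hit Cmax,ss on first dose: D_load = D_maint·R ≈ 1596 × 1.08988 ≈ 1739.45 mg.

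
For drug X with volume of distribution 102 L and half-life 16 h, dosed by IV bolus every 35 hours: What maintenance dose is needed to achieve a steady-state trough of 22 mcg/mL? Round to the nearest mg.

7978 mg

τ/t½ = 35/16 ≈ 2.1875, so f = (1/2)^(35/16) ≈ 0.219532.
Cmin,ss = (D/Vd)·f/(1−f), so D = Cmin,ss·Vd·(1−f)/f.
D = 22 × 102 × (1−f)/f ≈ 22 × 102 × 3.55514 ≈ 7977.73 mg.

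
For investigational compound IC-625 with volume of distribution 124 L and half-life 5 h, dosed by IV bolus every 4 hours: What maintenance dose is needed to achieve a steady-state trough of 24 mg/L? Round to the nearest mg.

τ/t½ = 4/5 ≈ 0.8, so f = (1/2)^(4/5) ≈ 0.574349.
Cmin,ss = (D/Vd)·f/(1−f), so D = Cmin,ss·Vd·(1−f)/f.
D = 24 × 124 × (1−f)/f ≈ 24 × 124 × 0.74110 ≈ 2205.51 mg.

2206 mg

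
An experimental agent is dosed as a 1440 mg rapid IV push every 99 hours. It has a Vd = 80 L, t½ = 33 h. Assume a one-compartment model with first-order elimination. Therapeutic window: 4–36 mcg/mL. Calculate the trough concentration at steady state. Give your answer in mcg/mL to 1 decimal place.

2.6 mcg/mL

The dosing interval is 3 half-lives, so f = 2^(−3) = 0.125.
Accumulation ratio R = 1/(1 − f) = 1/0.875 = 8/7.
Single-dose peak C₀ = D/Vd = 1440/80 = 18 mcg/mL.
Steady-state peak Cmax,ss = C₀·R = 18 × 8/7 ≈ 20.571 mcg/mL.
Steady-state trough Cmin,ss = Cmax,ss·f ≈ 20.571 × 0.125 ≈ 2.571 mcg/mL.
Trough 2.6 mcg/mL vs MEC 4 mcg/mL: subtherapeutic.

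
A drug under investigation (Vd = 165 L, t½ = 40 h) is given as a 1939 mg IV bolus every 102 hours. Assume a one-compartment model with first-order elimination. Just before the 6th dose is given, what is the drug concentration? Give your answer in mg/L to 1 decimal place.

2.4 mg/L

f = (1/2)^(τ/t½) = (1/2)^(102/40) ≈ 0.1708.
C₀ = D/Vd = 1939/165 ≈ 11.752 mg/L.
Before the 6th dose, 5 doses have been given. Superposition: Cmin = C₀·(f + f² + … + f^5).
≈ 11.752 × (0.1708 + 0.0292 + 0.0050 + 0.0009 + 0.0001) ≈ 11.752 × 0.2060 ≈ 2.421 mg/L.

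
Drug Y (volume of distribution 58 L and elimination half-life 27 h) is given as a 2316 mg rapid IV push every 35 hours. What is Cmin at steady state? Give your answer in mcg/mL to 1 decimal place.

27.4 mcg/mL

τ/t½ = 35/27 ≈ 1.2963, so fraction remaining f = (1/2)^(35/27) ≈ 0.4072.
Single-dose peak C₀ = D/Vd = 2316/58 ≈ 39.931 mcg/mL.
Steady-state trough Cmin,ss = C₀·f/(1−f) ≈ 39.931 × 0.4072/0.5928 ≈ 27.429 mcg/mL.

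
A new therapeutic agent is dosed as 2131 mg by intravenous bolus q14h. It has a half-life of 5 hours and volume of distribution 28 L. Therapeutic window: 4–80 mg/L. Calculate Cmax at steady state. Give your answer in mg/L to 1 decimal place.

k = ln2/t½ = ln2/5 ≈ 0.138629 h⁻¹; fraction remaining f = e^(−kτ) = e^(−0.138629×14) ≈ 0.1436.
Accumulation ratio R = 1/(1 − f) ≈ 1/0.8564 ≈ 1.1677.
Each bolus raises the concentration by D/Vd = 2131/28 ≈ 76.107 mg/L.
Steady-state peak Cmax,ss = C₀·R ≈ 76.107 × 1.1677 ≈ 88.870 mg/L.
Peak 88.9 mg/L vs MTC 80 mg/L: exceeds toxic threshold.

88.9 mg/L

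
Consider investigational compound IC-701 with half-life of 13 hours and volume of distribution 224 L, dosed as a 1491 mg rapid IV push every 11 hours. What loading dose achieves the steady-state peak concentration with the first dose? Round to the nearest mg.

f = (1/2)^(11/13) ≈ 0.556266; accumulation ratio R = 1/(1−f) ≈ 2.25360.
Loading dose to hit Cmax,ss on first dose: D_load = D_maint·R ≈ 1491 × 2.25360 ≈ 3360.12 mg.

3360 mg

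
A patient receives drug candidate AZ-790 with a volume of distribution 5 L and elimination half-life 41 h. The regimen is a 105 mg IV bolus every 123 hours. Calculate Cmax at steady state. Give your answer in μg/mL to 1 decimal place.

24.0 μg/mL

τ = 123 h = 3 half-lives, so f = (1/2)^3 = 0.125.
At steady state, R = 1/(1 − 0.125) = 8/7.
Single-dose peak C₀ = D/Vd = 105/5 = 21 μg/mL.
Steady-state peak Cmax,ss = C₀·R = 21 × 8/7 ≈ 24.000 μg/mL.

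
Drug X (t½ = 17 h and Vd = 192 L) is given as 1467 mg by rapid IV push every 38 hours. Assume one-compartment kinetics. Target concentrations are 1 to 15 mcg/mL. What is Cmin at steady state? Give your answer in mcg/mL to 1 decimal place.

Over one 38-h interval, 38/17 ≈ 2.2353 half-lives elapse, leaving f ≈ 0.2124 of each dose.
Accumulation ratio R = 1/(1 − f) ≈ 1/0.7876 ≈ 1.2697.
Each bolus raises the concentration by D/Vd = 1467/192 ≈ 7.641 mcg/mL.
Cmax,ss = C₀/(1 − f) ≈ 7.641/0.7876 ≈ 9.702 mcg/mL.
Steady-state trough Cmin,ss = Cmax,ss·f ≈ 9.702 × 0.2124 ≈ 2.061 mcg/mL.
Trough 2.1 mcg/mL vs MEC 1 mcg/mL: adequate.

2.1 mcg/mL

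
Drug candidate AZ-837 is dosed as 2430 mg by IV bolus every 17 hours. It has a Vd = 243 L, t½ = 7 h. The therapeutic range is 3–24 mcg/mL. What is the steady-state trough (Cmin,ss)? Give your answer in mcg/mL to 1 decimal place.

2.3 mcg/mL

τ/t½ = 17/7 ≈ 2.4286, so fraction remaining f = (1/2)^(17/7) ≈ 0.1857.
Accumulation ratio R = 1/(1 − f) ≈ 1/0.8143 ≈ 1.2280.
Each bolus raises the concentration by D/Vd = 2430/243 ≈ 10.000 mcg/mL.
Cmax,ss = C₀/(1 − f) ≈ 10.000/0.8143 ≈ 12.280 mcg/mL.
Steady-state trough Cmin,ss = Cmax,ss·f ≈ 12.280 × 0.1857 ≈ 2.280 mcg/mL.
Trough 2.3 mcg/mL vs MEC 3 mcg/mL: subtherapeutic.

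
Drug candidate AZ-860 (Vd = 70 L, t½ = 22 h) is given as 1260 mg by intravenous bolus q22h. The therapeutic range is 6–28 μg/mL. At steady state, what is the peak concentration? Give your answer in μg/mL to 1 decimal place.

τ = 22 h = 1 half-life, so f = (1/2)^1 = 0.5.
Accumulation ratio R = 1/(1 − f) = 1/0.5 = 2/1.
Single-dose peak C₀ = D/Vd = 1260/70 = 18 μg/mL.
Steady-state peak Cmax,ss = C₀·R = 18 × 2/1 ≈ 36.000 μg/mL.
Peak 36.0 μg/mL vs MTC 28 μg/mL: exceeds toxic threshold.

36.0 μg/mL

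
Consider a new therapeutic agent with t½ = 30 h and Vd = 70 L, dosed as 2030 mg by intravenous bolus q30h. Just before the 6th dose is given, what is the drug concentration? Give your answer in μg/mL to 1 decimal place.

28.1 μg/mL

f = (1/2)^(τ/t½) = (1/2)^(30/30) ≈ 0.5000.
C₀ = D/Vd = 2030/70 ≈ 29.000 μg/mL.
Before the 6th dose, 5 doses have been given. Superposition: Cmin = C₀·(f + f² + … + f^5).
≈ 29.000 × (0.5000 + 0.2500 + 0.1250 + 0.0625 + 0.0313) ≈ 29.000 × 0.9688 ≈ 28.095 μg/mL.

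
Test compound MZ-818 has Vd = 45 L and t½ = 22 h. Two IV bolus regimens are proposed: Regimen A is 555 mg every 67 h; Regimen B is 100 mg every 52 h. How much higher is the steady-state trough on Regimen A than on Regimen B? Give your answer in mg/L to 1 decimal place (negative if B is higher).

Regimen A: f = (1/2)^(67/22) ≈ 0.1211; Cmin,ss = (555/45)·f/(1−f) ≈ 1.699 mg/L.
Regimen B: f = (1/2)^(52/22) ≈ 0.1943; Cmin,ss = (100/45)·f/(1−f) ≈ 0.536 mg/L.
Difference ≈ 1.699 − 0.536 ≈ 1.163 mg/L.

1.2 mg/L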